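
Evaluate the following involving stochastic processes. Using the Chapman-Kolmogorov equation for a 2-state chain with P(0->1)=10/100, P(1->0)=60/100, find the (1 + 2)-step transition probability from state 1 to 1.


P^3 = P^1 * P^2
Computing via matrix multiplication of the transition matrix.
Entry (1,1) of P^3 = 0.1660

0.1660


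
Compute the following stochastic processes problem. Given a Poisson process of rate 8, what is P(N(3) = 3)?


P(N(t)=k) = (lambda*t)^k * exp(-lambda*t) / k!
lambda*t = 24
= 24^3 * exp(-24) / 3!
= 13824 * 3.7751e-11 / 6
= 8.6979e-08

8.6979e-08


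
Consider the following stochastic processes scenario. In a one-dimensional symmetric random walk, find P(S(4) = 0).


P(S(4) = 0) = C(4,2) / 4^2
= 6 / 16
= 0.3750

0.3750


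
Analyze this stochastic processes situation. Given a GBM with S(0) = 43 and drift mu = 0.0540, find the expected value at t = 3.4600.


E[S(t)] = S(0) * exp(mu * t)
= 43 * exp(0.0540 * 3.4600)
= 43 * 1.2054
= 51.8337

51.8337


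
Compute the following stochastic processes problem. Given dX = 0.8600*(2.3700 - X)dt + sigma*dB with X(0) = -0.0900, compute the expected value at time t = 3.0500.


E[X(t)] = mu + (X(0) - mu)*exp(-theta*t)
= 2.3700 + (-0.0900 - 2.3700)*exp(-0.8600*3.0500)
= 2.3700 + -2.4600 * 0.0726
= 2.1914

2.1914


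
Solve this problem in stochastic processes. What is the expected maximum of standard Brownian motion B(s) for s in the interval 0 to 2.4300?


E(max B(s)) = sqrt(2t/pi)
= sqrt(2*2.4300/pi)
= sqrt(1.5470)
= 1.2438

1.2438


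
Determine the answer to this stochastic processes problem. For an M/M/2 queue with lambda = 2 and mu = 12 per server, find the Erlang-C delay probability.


a = lambda/mu = 0.1667
rho = a/c = 0.0833
Erlang-C formula applied:
C(c,a) = 0.0128

0.0128


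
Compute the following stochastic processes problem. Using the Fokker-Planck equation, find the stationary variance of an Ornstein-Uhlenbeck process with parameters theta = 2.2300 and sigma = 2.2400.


Stationary variance = sigma^2 / (2*theta)
= 2.2400^2 / (2*2.2300)
= 5.0176 / 4.4600
= 1.1250

1.1250


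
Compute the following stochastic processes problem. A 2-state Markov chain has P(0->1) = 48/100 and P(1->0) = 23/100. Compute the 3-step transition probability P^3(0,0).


Computing P^3 by matrix multiplication.
P = [[0.5200, 0.4800], [0.2300, 0.7700]]
After raising P to the power 3:
P^3(0,0) = 0.3404

0.3404


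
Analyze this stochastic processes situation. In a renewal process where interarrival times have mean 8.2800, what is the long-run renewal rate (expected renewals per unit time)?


Long-run renewal rate = 1/E(X)
= 1/8.2800
= 0.1208

0.1208


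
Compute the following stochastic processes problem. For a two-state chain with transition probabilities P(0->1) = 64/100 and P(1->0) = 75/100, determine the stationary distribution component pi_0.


Stationary distribution: pi_0 = p10/(p01+p10), pi_1 = p01/(p01+p10)
p01 = 0.6400, p10 = 0.7500
pi_0 = 0.5396

0.5396


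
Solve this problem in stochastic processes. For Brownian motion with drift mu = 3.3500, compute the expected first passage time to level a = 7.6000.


Expected first passage time = a/mu
= 7.6000/3.3500
= 2.2687

2.2687


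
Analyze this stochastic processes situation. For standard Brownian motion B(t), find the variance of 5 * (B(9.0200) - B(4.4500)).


Var(alpha*(B(t)-B(s))) = alpha^2 * (t-s)
= 5^2 * (9.0200 - 4.4500)
= 25 * 4.5700
= 114.2500

114.2500


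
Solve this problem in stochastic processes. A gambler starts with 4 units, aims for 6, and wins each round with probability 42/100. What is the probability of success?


Gambler's ruin formula:
r = q/p = 0.5800/0.4200 = 1.3810
P(win) = (1 - r^i)/(1 - r^N)
= (1 - 1.3810^4)/(1 - 1.3810^6)
= 0.4442

0.4442


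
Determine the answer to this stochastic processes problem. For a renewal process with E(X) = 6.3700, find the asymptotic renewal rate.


Long-run renewal rate = 1/E(X)
= 1/6.3700
= 0.1570

0.1570


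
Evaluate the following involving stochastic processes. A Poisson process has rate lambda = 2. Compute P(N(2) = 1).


P(N(t)=k) = (lambda*t)^k * exp(-lambda*t) / k!
lambda*t = 4
= 4^1 * exp(-4) / 1!
= 4 * 0.0183 / 1
= 0.0733

0.0733


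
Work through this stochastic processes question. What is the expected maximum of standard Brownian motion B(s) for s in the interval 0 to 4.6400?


E(max B(s)) = sqrt(2t/pi)
= sqrt(2*4.6400/pi)
= sqrt(2.9539)
= 1.7187

1.7187


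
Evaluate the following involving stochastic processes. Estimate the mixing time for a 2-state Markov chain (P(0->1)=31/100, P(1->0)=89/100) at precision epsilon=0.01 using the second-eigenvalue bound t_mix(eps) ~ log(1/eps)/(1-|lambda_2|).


lambda_2 = |1 - p01 - p10| = |1 - 0.3100 - 0.8900| = 0.2000
t_mix ~ log(1/eps)/(1 - |lambda_2|)
= log(100)/(1 - 0.2000) = 4.6052/0.8000
= 5.7565

5.7565


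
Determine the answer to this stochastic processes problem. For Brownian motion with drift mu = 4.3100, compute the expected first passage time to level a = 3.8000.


Expected first passage time = a/mu
= 3.8000/4.3100
= 0.8817

0.8817


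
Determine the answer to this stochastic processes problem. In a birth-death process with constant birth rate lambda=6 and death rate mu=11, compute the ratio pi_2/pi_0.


For birth-death process, pi_n/pi_0 = (lambda/mu)^n
= (6/11)^2
= 0.2975

0.2975


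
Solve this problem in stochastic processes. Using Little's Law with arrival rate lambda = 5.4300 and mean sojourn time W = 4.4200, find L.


Little's Law: L = lambda * W
= 5.4300 * 4.4200
= 24.0006

24.0006


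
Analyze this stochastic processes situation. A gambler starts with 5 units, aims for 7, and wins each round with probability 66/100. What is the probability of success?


Gambler's ruin formula:
r = q/p = 0.3400/0.6600 = 0.5152
P(win) = (1 - r^i)/(1 - r^N)
= (1 - 0.5152^5)/(1 - 0.5152^7)
= 0.9731

0.9731


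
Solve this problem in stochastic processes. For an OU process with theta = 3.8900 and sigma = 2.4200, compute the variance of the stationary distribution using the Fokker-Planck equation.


Stationary variance = sigma^2 / (2*theta)
= 2.4200^2 / (2*3.8900)
= 5.8564 / 7.7800
= 0.7528

0.7528


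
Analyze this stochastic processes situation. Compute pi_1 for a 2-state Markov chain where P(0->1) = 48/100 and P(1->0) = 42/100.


Stationary distribution: pi_0 = p10/(p01+p10), pi_1 = p01/(p01+p10)
p01 = 0.4800, p10 = 0.4200
pi_1 = 0.5333

0.5333


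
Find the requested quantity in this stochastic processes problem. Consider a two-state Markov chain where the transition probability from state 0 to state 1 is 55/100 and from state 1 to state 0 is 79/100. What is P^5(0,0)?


Computing P^5 by matrix multiplication.
P = [[0.4500, 0.5500], [0.7900, 0.2100]]
After raising P to the power 5:
P^5(0,0) = 0.5877

0.5877


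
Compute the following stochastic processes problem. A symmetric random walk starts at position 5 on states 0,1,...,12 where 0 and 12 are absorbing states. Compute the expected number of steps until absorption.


For symmetric RW on 0,...,N with absorbing barriers, E(i) = i*(N-i)
E(5) = 5 * 7 = 35

35


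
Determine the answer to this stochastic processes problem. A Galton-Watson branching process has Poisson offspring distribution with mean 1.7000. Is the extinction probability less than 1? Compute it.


Since mu = 1.7000 > 1, extinction prob q < 1.
Solve s = exp(mu*(s-1)) iteratively.
q = 0.3088

0.3088


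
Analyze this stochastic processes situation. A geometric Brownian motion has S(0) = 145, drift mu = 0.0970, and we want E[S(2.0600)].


E[S(t)] = S(0) * exp(mu * t)
= 145 * exp(0.0970 * 2.0600)
= 145 * 1.2212
= 177.0715

177.0715


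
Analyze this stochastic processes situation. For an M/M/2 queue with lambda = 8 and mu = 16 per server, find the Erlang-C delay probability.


a = lambda/mu = 0.5000
rho = a/c = 0.2500
Erlang-C formula applied:
C(c,a) = 0.1000

0.1000


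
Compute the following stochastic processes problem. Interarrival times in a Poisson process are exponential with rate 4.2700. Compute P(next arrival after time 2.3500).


P(X > t) = exp(-lambda * t)
= exp(-4.2700 * 2.3500)
= exp(-10.0345) = 4.3860e-05

4.3860e-05


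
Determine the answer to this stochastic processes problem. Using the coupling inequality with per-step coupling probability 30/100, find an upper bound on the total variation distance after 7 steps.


TV distance bound <= (1-delta)^n
= (1 - 0.3000)^7
= 0.7000^7
= 0.0824

0.0824


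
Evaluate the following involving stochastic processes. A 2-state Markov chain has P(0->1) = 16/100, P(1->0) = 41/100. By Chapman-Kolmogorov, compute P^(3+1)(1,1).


P^4 = P^3 * P^1
Computing via matrix multiplication of the transition matrix.
Entry (1,1) of P^4 = 0.3053

0.3053


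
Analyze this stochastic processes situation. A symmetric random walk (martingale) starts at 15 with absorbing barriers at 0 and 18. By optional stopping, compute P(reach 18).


By optional stopping theorem: E(M at tau) = M(0) = 15
P(hit 18)*18 + P(hit 0)*0 = 15
P(hit 18) = (15 - 0)/(18 - 0) = 5/6 = 0.8333

0.8333


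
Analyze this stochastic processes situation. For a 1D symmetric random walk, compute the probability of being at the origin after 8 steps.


P(S(8) = 0) = C(8,4) / 4^4
= 70 / 256
= 0.2734

0.2734


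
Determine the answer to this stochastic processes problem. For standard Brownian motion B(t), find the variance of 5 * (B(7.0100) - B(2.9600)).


Var(alpha*(B(t)-B(s))) = alpha^2 * (t-s)
= 5^2 * (7.0100 - 2.9600)
= 25 * 4.0500
= 101.2500

101.2500


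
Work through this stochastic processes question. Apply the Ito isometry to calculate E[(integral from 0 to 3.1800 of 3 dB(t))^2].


By Ito isometry: E[(int f dB)^2] = int f^2 dt
= 3^2 * 3.1800
= 9 * 3.1800 = 28.6200

28.6200


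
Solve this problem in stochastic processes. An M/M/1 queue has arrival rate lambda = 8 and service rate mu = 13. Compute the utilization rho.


rho = lambda/mu
= 8/13
= 0.6154

0.6154


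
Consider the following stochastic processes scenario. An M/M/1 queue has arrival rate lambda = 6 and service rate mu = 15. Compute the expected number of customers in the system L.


rho = 6/15 = 0.4000
L = rho/(1-rho)
= 0.4000/0.6000
= 0.6667

0.6667


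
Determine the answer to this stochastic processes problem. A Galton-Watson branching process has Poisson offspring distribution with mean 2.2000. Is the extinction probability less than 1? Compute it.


Since mu = 2.2000 > 1, extinction prob q < 1.
Solve s = exp(mu*(s-1)) iteratively.
q = 0.1563

0.1563


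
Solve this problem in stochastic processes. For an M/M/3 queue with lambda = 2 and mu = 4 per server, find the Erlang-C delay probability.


a = lambda/mu = 0.5000
rho = a/c = 0.1667
Erlang-C formula applied:
C(c,a) = 0.0152

0.0152


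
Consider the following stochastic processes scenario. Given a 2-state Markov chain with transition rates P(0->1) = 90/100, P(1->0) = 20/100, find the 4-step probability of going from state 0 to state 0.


Computing P^4 by matrix multiplication.
P = [[0.1000, 0.9000], [0.2000, 0.8000]]
After raising P to the power 4:
P^4(0,0) = 0.1819

0.1819


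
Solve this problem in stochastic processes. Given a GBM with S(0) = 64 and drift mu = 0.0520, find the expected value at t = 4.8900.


E[S(t)] = S(0) * exp(mu * t)
= 64 * exp(0.0520 * 4.8900)
= 64 * 1.2895
= 82.5301

82.5301


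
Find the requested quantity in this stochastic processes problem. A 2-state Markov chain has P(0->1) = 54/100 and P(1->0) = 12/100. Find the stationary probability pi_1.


Stationary distribution: pi_0 = p10/(p01+p10), pi_1 = p01/(p01+p10)
p01 = 0.5400, p10 = 0.1200
pi_1 = 0.8182

0.8182


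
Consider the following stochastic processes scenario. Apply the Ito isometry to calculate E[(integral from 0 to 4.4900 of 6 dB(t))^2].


By Ito isometry: E[(int f dB)^2] = int f^2 dt
= 6^2 * 4.4900
= 36 * 4.4900 = 161.6400

161.6400


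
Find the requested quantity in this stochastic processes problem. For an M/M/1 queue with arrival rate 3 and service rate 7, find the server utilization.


rho = lambda/mu
= 3/7
= 0.4286

0.4286


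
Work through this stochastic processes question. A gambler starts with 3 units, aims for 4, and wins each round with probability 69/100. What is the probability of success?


Gambler's ruin formula:
r = q/p = 0.3100/0.6900 = 0.4493
P(win) = (1 - r^i)/(1 - r^N)
= (1 - 0.4493^3)/(1 - 0.4493^4)
= 0.9479

0.9479


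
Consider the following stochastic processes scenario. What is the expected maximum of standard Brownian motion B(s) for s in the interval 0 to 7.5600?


E(max B(s)) = sqrt(2t/pi)
= sqrt(2*7.5600/pi)
= sqrt(4.8128)
= 2.1938

2.1938


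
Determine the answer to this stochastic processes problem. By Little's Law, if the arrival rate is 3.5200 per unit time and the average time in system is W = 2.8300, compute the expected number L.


Little's Law: L = lambda * W
= 3.5200 * 2.8300
= 9.9616

9.9616


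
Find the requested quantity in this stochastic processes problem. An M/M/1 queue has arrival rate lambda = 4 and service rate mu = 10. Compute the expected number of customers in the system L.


rho = 4/10 = 0.4000
L = rho/(1-rho)
= 0.4000/0.6000
= 0.6667

0.6667


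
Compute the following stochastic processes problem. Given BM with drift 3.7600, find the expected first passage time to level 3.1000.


Expected first passage time = a/mu
= 3.1000/3.7600
= 0.8245

0.8245


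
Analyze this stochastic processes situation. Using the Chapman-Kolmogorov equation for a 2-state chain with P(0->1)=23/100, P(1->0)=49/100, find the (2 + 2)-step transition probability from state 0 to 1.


P^4 = P^2 * P^2
Computing via matrix multiplication of the transition matrix.
Entry (0,1) of P^4 = 0.3175

0.3175


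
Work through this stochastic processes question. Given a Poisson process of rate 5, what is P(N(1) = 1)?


P(N(t)=k) = (lambda*t)^k * exp(-lambda*t) / k!
lambda*t = 5
= 5^1 * exp(-5) / 1!
= 5 * 0.0067 / 1
= 0.0337

0.0337


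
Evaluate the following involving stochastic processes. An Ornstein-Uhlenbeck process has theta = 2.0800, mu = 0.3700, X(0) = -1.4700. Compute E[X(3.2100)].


E[X(t)] = mu + (X(0) - mu)*exp(-theta*t)
= 0.3700 + (-1.4700 - 0.3700)*exp(-2.0800*3.2100)
= 0.3700 + -1.8400 * 0.0013
= 0.3677

0.3677


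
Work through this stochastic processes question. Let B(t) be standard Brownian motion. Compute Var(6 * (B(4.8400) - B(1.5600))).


Var(alpha*(B(t)-B(s))) = alpha^2 * (t-s)
= 6^2 * (4.8400 - 1.5600)
= 36 * 3.2800
= 118.0800

118.0800


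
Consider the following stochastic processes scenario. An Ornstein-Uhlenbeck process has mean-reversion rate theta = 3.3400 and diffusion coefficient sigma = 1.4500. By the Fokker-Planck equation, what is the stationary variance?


Stationary variance = sigma^2 / (2*theta)
= 1.4500^2 / (2*3.3400)
= 2.1025 / 6.6800
= 0.3147

0.3147


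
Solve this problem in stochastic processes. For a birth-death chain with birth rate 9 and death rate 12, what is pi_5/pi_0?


For birth-death process, pi_n/pi_0 = (lambda/mu)^n
= (9/12)^5
= 0.2373

0.2373


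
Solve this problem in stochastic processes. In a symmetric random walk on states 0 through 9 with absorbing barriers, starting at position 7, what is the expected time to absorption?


For symmetric RW on 0,...,N with absorbing barriers, E(i) = i*(N-i)
E(7) = 7 * 2 = 14

14


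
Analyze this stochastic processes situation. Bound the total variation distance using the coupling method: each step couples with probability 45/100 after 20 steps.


TV distance bound <= (1-delta)^n
= (1 - 0.4500)^20
= 0.5500^20
= 6.4158e-06

6.4158e-06


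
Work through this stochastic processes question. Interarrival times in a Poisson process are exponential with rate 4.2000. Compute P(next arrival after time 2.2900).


P(X > t) = exp(-lambda * t)
= exp(-4.2000 * 2.2900)
= exp(-9.6180) = 6.6521e-05

6.6521e-05


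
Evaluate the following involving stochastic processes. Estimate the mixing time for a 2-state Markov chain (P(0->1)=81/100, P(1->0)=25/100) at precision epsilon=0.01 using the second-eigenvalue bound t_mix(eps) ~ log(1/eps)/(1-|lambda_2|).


lambda_2 = |1 - p01 - p10| = |1 - 0.8100 - 0.2500| = 0.0600
t_mix ~ log(1/eps)/(1 - |lambda_2|)
= log(100)/(1 - 0.0600) = 4.6052/0.9400
= 4.8991

4.8991


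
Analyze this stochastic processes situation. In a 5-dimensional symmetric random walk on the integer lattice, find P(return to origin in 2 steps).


P(return in 2 steps) = P(reverse first step) = 1/(2d)
= 1/10
= 0.1000

0.1000


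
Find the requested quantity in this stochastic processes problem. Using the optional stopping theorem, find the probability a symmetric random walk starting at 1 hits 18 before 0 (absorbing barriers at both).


By optional stopping theorem: E(M at tau) = M(0) = 1
P(hit 18)*18 + P(hit 0)*0 = 1
P(hit 18) = (1 - 0)/(18 - 0) = 1/18 = 0.0556

0.0556


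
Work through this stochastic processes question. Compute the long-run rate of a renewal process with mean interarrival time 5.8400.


Long-run renewal rate = 1/E(X)
= 1/5.8400
= 0.1712

0.1712


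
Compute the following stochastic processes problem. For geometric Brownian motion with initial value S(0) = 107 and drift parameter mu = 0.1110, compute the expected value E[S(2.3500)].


E[S(t)] = S(0) * exp(mu * t)
= 107 * exp(0.1110 * 2.3500)
= 107 * 1.2980
= 138.8895

138.8895


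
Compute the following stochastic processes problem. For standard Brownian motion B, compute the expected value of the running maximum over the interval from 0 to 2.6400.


E(max B(s)) = sqrt(2t/pi)
= sqrt(2*2.6400/pi)
= sqrt(1.6807)
= 1.2964

1.2964


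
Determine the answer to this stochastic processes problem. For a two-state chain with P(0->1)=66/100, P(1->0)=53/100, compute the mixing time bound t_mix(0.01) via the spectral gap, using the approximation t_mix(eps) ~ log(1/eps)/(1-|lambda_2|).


lambda_2 = |1 - p01 - p10| = |1 - 0.6600 - 0.5300| = 0.1900
t_mix ~ log(1/eps)/(1 - |lambda_2|)
= log(100)/(1 - 0.1900) = 4.6052/0.8100
= 5.6854

5.6854


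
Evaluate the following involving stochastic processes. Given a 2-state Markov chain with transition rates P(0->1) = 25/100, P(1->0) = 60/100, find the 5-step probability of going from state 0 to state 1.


Computing P^5 by matrix multiplication.
P = [[0.7500, 0.2500], [0.6000, 0.4000]]
After raising P to the power 5:
P^5(0,1) = 0.2941

0.2941


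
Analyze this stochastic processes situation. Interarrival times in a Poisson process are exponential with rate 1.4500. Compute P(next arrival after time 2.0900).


P(X > t) = exp(-lambda * t)
= exp(-1.4500 * 2.0900)
= exp(-3.0305) = 0.0483

0.0483


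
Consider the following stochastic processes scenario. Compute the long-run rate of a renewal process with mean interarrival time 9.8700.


Long-run renewal rate = 1/E(X)
= 1/9.8700
= 0.1013

0.1013


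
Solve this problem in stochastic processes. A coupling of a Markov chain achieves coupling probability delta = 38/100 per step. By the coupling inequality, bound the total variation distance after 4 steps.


TV distance bound <= (1-delta)^n
= (1 - 0.3800)^4
= 0.6200^4
= 0.1478

0.1478


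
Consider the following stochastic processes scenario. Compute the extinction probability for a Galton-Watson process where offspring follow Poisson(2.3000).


Since mu = 2.3000 > 1, extinction prob q < 1.
Solve s = exp(mu*(s-1)) iteratively.
q = 0.1376

0.1376


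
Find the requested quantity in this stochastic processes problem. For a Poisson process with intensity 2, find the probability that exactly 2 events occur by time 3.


P(N(t)=k) = (lambda*t)^k * exp(-lambda*t) / k!
lambda*t = 6
= 6^2 * exp(-6) / 2!
= 36 * 0.0025 / 2
= 0.0446

0.0446


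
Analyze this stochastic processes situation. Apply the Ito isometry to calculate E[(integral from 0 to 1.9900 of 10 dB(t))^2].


By Ito isometry: E[(int f dB)^2] = int f^2 dt
= 10^2 * 1.9900
= 100 * 1.9900 = 199.0000

199.0000


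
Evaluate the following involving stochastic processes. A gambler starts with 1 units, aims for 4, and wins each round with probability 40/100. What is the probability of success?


Gambler's ruin formula:
r = q/p = 0.6000/0.4000 = 1.5000
P(win) = (1 - r^i)/(1 - r^N)
= (1 - 1.5000^1)/(1 - 1.5000^4)
= 0.1231

0.1231


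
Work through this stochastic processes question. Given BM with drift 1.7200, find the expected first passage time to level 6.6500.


Expected first passage time = a/mu
= 6.6500/1.7200
= 3.8663

3.8663


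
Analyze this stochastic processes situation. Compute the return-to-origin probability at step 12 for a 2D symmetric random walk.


P = C(12,6)^2 / 4^12
= 924^2 / 16777216
= 853776 / 16777216
= 0.0509

0.0509


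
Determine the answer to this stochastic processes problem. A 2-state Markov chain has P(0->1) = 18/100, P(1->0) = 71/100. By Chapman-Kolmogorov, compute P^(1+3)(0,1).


P^4 = P^1 * P^3
Computing via matrix multiplication of the transition matrix.
Entry (0,1) of P^4 = 0.2022

0.2022


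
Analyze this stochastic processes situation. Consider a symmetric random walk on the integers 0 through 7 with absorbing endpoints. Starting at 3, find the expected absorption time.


For symmetric RW on 0,...,N with absorbing barriers, E(i) = i*(N-i)
E(3) = 3 * 4 = 12

12


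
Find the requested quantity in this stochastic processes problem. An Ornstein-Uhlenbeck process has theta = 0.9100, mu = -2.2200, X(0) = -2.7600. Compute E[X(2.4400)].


E[X(t)] = mu + (X(0) - mu)*exp(-theta*t)
= -2.2200 + (-2.7600 - -2.2200)*exp(-0.9100*2.4400)
= -2.2200 + -0.5400 * 0.1086
= -2.2786

-2.2786


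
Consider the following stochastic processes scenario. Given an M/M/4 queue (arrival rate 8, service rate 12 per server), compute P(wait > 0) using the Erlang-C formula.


a = lambda/mu = 0.6667
rho = a/c = 0.1667
Erlang-C formula applied:
C(c,a) = 0.0051

0.0051


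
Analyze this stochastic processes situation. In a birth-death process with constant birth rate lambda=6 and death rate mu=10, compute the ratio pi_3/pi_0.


For birth-death process, pi_n/pi_0 = (lambda/mu)^n
= (6/10)^3
= 0.2160

0.2160


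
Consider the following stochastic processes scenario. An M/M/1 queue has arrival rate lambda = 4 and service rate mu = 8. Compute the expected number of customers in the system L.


rho = 4/8 = 0.5000
L = rho/(1-rho)
= 0.5000/0.5000
= 1.0000

1.0000


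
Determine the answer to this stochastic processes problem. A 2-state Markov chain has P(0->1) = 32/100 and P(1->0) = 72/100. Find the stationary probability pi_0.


Stationary distribution: pi_0 = p10/(p01+p10), pi_1 = p01/(p01+p10)
p01 = 0.3200, p10 = 0.7200
pi_0 = 0.6923

0.6923


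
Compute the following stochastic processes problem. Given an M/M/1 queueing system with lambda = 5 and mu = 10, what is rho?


rho = lambda/mu
= 5/10
= 0.5000

0.5000


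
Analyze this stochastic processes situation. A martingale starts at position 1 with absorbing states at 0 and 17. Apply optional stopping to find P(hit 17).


By optional stopping theorem: E(M at tau) = M(0) = 1
P(hit 17)*17 + P(hit 0)*0 = 1
P(hit 17) = (1 - 0)/(17 - 0) = 1/17 = 0.0588

0.0588


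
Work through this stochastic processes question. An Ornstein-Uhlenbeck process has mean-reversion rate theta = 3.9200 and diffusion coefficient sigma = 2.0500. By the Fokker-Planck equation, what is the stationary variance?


Stationary variance = sigma^2 / (2*theta)
= 2.0500^2 / (2*3.9200)
= 4.2025 / 7.8400
= 0.5360

0.5360


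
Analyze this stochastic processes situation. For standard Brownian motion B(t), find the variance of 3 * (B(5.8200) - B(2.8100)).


Var(alpha*(B(t)-B(s))) = alpha^2 * (t-s)
= 3^2 * (5.8200 - 2.8100)
= 9 * 3.0100
= 27.0900

27.0900


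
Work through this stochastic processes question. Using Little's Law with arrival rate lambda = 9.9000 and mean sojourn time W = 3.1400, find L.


Little's Law: L = lambda * W
= 9.9000 * 3.1400
= 31.0860

31.0860


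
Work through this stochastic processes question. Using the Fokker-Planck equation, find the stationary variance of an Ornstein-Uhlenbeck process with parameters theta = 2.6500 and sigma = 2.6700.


Stationary variance = sigma^2 / (2*theta)
= 2.6700^2 / (2*2.6500)
= 7.1289 / 5.3000
= 1.3451

1.3451


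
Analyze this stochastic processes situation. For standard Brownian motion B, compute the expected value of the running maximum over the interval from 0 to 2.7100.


E(max B(s)) = sqrt(2t/pi)
= sqrt(2*2.7100/pi)
= sqrt(1.7252)
= 1.3135

1.3135


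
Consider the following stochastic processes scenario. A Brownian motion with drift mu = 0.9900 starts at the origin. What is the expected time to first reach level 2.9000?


Expected first passage time = a/mu
= 2.9000/0.9900
= 2.9293

2.9293


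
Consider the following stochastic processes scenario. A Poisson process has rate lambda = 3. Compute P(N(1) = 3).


P(N(t)=k) = (lambda*t)^k * exp(-lambda*t) / k!
lambda*t = 3
= 3^3 * exp(-3) / 3!
= 27 * 0.0498 / 6
= 0.2240

0.2240


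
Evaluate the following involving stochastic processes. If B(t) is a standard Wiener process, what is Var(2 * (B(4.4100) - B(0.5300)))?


Var(alpha*(B(t)-B(s))) = alpha^2 * (t-s)
= 2^2 * (4.4100 - 0.5300)
= 4 * 3.8800
= 15.5200

15.5200


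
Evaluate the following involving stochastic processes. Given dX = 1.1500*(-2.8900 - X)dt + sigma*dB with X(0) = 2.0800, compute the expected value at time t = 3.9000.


E[X(t)] = mu + (X(0) - mu)*exp(-theta*t)
= -2.8900 + (2.0800 - -2.8900)*exp(-1.1500*3.9000)
= -2.8900 + 4.9700 * 0.0113
= -2.8340

-2.8340


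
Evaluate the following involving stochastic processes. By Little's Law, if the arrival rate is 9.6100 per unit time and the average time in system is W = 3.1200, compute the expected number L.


Little's Law: L = lambda * W
= 9.6100 * 3.1200
= 29.9832

29.9832


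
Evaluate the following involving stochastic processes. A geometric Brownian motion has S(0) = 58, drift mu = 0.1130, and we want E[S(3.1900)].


E[S(t)] = S(0) * exp(mu * t)
= 58 * exp(0.1130 * 3.1900)
= 58 * 1.4340
= 83.1722

83.1722


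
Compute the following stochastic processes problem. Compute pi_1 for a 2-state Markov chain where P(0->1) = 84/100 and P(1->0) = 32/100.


Stationary distribution: pi_0 = p10/(p01+p10), pi_1 = p01/(p01+p10)
p01 = 0.8400, p10 = 0.3200
pi_1 = 0.7241

0.7241


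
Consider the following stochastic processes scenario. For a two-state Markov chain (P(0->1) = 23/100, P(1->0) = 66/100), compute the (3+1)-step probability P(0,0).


P^4 = P^3 * P^1
Computing via matrix multiplication of the transition matrix.
Entry (0,0) of P^4 = 0.7416

0.7416


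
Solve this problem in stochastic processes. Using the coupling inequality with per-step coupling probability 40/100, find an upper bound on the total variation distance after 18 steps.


TV distance bound <= (1-delta)^n
= (1 - 0.4000)^18
= 0.6000^18
= 1.0156e-04

1.0156e-04


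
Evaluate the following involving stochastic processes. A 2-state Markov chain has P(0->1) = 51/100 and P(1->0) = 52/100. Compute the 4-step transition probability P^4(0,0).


Computing P^4 by matrix multiplication.
P = [[0.4900, 0.5100], [0.5200, 0.4800]]
After raising P to the power 4:
P^4(0,0) = 0.5049

0.5049


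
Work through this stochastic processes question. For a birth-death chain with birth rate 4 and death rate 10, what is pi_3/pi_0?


For birth-death process, pi_n/pi_0 = (lambda/mu)^n
= (4/10)^3
= 0.0640

0.0640


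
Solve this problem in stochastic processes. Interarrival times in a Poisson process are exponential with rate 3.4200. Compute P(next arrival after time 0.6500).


P(X > t) = exp(-lambda * t)
= exp(-3.4200 * 0.6500)
= exp(-2.2230) = 0.1083

0.1083


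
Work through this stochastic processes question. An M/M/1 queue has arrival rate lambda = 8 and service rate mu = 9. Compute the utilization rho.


rho = lambda/mu
= 8/9
= 0.8889

0.8889


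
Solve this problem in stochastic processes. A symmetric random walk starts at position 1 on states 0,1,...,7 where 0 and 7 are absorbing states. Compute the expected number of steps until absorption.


For symmetric RW on 0,...,N with absorbing barriers, E(i) = i*(N-i)
E(1) = 1 * 6 = 6

6


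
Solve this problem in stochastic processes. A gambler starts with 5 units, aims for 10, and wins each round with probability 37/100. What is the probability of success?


Gambler's ruin formula:
r = q/p = 0.6300/0.3700 = 1.7027
P(win) = (1 - r^i)/(1 - r^N)
= (1 - 1.7027^5)/(1 - 1.7027^10)
= 0.0653

0.0653


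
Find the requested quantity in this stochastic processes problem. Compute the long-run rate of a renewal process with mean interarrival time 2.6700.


Long-run renewal rate = 1/E(X)
= 1/2.6700
= 0.3745

0.3745


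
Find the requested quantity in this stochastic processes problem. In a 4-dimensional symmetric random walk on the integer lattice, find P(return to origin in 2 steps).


P(return in 2 steps) = P(reverse first step) = 1/(2d)
= 1/8
= 0.1250

0.1250


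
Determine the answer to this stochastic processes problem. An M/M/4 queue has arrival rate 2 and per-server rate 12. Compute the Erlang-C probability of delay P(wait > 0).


a = lambda/mu = 0.1667
rho = a/c = 0.0417
Erlang-C formula applied:
C(c,a) = 2.8398e-05

2.8398e-05


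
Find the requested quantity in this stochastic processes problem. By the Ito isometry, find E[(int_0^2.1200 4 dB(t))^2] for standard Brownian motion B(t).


By Ito isometry: E[(int f dB)^2] = int f^2 dt
= 4^2 * 2.1200
= 16 * 2.1200 = 33.9200

33.9200


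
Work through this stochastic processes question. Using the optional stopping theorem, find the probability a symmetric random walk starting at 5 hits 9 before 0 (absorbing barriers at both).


By optional stopping theorem: E(M at tau) = M(0) = 5
P(hit 9)*9 + P(hit 0)*0 = 5
P(hit 9) = (5 - 0)/(9 - 0) = 5/9 = 0.5556

0.5556


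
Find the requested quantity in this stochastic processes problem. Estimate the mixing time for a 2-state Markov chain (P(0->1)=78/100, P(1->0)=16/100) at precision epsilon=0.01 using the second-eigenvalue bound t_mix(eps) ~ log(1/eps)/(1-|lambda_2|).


lambda_2 = |1 - p01 - p10| = |1 - 0.7800 - 0.1600| = 0.0600
t_mix ~ log(1/eps)/(1 - |lambda_2|)
= log(100)/(1 - 0.0600) = 4.6052/0.9400
= 4.8991

4.8991


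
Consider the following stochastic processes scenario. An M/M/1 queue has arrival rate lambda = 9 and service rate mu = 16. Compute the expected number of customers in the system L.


rho = 9/16 = 0.5625
L = rho/(1-rho)
= 0.5625/0.4375
= 1.2857

1.2857


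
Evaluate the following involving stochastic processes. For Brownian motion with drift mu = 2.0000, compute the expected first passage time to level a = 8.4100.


Expected first passage time = a/mu
= 8.4100/2.0000
= 4.2050

4.2050


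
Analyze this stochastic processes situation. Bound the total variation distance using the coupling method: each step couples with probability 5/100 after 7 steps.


TV distance bound <= (1-delta)^n
= (1 - 0.0500)^7
= 0.9500^7
= 0.6983

0.6983


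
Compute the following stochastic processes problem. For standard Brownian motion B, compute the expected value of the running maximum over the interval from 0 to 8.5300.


E(max B(s)) = sqrt(2t/pi)
= sqrt(2*8.5300/pi)
= sqrt(5.4304)
= 2.3303

2.3303


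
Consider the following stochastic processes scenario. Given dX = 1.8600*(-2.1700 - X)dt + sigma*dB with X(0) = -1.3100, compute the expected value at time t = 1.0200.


E[X(t)] = mu + (X(0) - mu)*exp(-theta*t)
= -2.1700 + (-1.3100 - -2.1700)*exp(-1.8600*1.0200)
= -2.1700 + 0.8600 * 0.1500
= -2.0410

-2.0410


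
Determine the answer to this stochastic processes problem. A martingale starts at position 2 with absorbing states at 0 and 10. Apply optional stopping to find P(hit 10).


By optional stopping theorem: E(M at tau) = M(0) = 2
P(hit 10)*10 + P(hit 0)*0 = 2
P(hit 10) = (2 - 0)/(10 - 0) = 1/5 = 0.2000

0.2000


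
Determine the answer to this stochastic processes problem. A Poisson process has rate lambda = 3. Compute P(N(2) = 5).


P(N(t)=k) = (lambda*t)^k * exp(-lambda*t) / k!
lambda*t = 6
= 6^5 * exp(-6) / 5!
= 7776 * 0.0025 / 120
= 0.1606

0.1606


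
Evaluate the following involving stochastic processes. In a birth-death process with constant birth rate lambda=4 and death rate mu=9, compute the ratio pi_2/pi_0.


For birth-death process, pi_n/pi_0 = (lambda/mu)^n
= (4/9)^2
= 0.1975

0.1975


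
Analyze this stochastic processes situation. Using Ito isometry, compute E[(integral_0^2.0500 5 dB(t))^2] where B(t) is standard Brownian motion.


By Ito isometry: E[(int f dB)^2] = int f^2 dt
= 5^2 * 2.0500
= 25 * 2.0500 = 51.2500

51.2500


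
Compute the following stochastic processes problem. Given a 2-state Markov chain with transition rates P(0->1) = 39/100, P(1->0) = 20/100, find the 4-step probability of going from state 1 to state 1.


Computing P^4 by matrix multiplication.
P = [[0.6100, 0.3900], [0.2000, 0.8000]]
After raising P to the power 4:
P^4(1,1) = 0.6706

0.6706


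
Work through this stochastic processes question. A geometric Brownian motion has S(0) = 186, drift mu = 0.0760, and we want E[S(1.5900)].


E[S(t)] = S(0) * exp(mu * t)
= 186 * exp(0.0760 * 1.5900)
= 186 * 1.1284
= 209.8906

209.8906


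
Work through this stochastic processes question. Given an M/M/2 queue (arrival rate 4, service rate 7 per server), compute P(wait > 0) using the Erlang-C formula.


a = lambda/mu = 0.5714
rho = a/c = 0.2857
Erlang-C formula applied:
C(c,a) = 0.1270

0.1270


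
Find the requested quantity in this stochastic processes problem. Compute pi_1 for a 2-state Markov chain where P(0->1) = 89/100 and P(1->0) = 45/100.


Stationary distribution: pi_0 = p10/(p01+p10), pi_1 = p01/(p01+p10)
p01 = 0.8900, p10 = 0.4500
pi_1 = 0.6642

0.6642


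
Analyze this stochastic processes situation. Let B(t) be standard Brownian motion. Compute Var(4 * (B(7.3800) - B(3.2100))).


Var(alpha*(B(t)-B(s))) = alpha^2 * (t-s)
= 4^2 * (7.3800 - 3.2100)
= 16 * 4.1700
= 66.7200

66.7200


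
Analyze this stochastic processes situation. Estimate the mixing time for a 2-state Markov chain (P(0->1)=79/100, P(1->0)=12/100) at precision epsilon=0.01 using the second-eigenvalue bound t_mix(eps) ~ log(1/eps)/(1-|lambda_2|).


lambda_2 = |1 - p01 - p10| = |1 - 0.7900 - 0.1200| = 0.0900
t_mix ~ log(1/eps)/(1 - |lambda_2|)
= log(100)/(1 - 0.0900) = 4.6052/0.9100
= 5.0606

5.0606


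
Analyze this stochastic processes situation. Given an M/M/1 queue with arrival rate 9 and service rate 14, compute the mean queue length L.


rho = 9/14 = 0.6429
L = rho/(1-rho)
= 0.6429/0.3571
= 1.8000

1.8000


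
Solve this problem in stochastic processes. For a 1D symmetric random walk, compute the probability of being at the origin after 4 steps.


P(S(4) = 0) = C(4,2) / 4^2
= 6 / 16
= 0.3750

0.3750


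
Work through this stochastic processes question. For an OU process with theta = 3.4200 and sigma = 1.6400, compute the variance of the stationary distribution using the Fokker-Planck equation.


Stationary variance = sigma^2 / (2*theta)
= 1.6400^2 / (2*3.4200)
= 2.6896 / 6.8400
= 0.3932

0.3932


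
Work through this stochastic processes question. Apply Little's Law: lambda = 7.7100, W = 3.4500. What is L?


Little's Law: L = lambda * W
= 7.7100 * 3.4500
= 26.5995

26.5995


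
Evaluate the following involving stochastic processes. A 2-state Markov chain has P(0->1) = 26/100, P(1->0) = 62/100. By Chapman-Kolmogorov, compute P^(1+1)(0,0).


P^2 = P^1 * P^1
Computing via matrix multiplication of the transition matrix.
Entry (0,0) of P^2 = 0.7088

0.7088


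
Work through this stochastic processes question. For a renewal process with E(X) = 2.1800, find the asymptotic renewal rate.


Long-run renewal rate = 1/E(X)
= 1/2.1800
= 0.4587

0.4587


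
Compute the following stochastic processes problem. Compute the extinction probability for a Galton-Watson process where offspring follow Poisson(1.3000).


Since mu = 1.3000 > 1, extinction prob q < 1.
Solve s = exp(mu*(s-1)) iteratively.
q = 0.5770

0.5770


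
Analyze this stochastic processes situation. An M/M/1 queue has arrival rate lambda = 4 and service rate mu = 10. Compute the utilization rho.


rho = lambda/mu
= 4/10
= 0.4000

0.4000


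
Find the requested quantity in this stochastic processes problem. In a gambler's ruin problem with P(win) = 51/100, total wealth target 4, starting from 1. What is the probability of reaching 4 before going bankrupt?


Gambler's ruin formula:
r = q/p = 0.4900/0.5100 = 0.9608
P(win) = (1 - r^i)/(1 - r^N)
= (1 - 0.9608^1)/(1 - 0.9608^4)
= 0.2652

0.2652


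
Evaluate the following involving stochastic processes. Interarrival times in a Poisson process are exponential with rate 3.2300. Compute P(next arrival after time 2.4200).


P(X > t) = exp(-lambda * t)
= exp(-3.2300 * 2.4200)
= exp(-7.8166) = 4.0299e-04

4.0299e-04


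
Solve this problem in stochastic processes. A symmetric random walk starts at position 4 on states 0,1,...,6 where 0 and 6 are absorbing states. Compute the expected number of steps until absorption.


For symmetric RW on 0,...,N with absorbing barriers, E(i) = i*(N-i)
E(4) = 4 * 2 = 8

8


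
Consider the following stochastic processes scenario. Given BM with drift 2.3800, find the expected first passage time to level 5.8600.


Expected first passage time = a/mu
= 5.8600/2.3800
= 2.4622

2.4622


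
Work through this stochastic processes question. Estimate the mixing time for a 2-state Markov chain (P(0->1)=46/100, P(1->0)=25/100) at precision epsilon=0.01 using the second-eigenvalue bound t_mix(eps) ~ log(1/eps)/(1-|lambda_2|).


lambda_2 = |1 - p01 - p10| = |1 - 0.4600 - 0.2500| = 0.2900
t_mix ~ log(1/eps)/(1 - |lambda_2|)
= log(100)/(1 - 0.2900) = 4.6052/0.7100
= 6.4862

6.4862


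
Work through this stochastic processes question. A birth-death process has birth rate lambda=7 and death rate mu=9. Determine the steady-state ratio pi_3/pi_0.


For birth-death process, pi_n/pi_0 = (lambda/mu)^n
= (7/9)^3
= 0.4705

0.4705


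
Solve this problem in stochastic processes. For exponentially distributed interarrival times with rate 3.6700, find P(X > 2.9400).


P(X > t) = exp(-lambda * t)
= exp(-3.6700 * 2.9400)
= exp(-10.7898) = 2.0609e-05

2.0609e-05


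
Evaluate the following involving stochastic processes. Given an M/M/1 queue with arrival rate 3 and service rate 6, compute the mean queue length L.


rho = 3/6 = 0.5000
L = rho/(1-rho)
= 0.5000/0.5000
= 1.0000

1.0000


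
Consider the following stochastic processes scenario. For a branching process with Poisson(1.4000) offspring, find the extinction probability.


Since mu = 1.4000 > 1, extinction prob q < 1.
Solve s = exp(mu*(s-1)) iteratively.
q = 0.4890

0.4890


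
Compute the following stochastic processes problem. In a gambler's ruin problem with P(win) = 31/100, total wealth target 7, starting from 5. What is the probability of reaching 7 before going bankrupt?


Gambler's ruin formula:
r = q/p = 0.6900/0.3100 = 2.2258
P(win) = (1 - r^i)/(1 - r^N)
= (1 - 2.2258^5)/(1 - 2.2258^7)
= 0.1989

0.1989


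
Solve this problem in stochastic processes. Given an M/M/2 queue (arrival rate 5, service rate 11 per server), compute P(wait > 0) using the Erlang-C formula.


a = lambda/mu = 0.4545
rho = a/c = 0.2273
Erlang-C formula applied:
C(c,a) = 0.0842

0.0842


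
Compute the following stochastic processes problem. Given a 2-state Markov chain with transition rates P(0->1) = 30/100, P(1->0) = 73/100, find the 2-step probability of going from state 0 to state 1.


Computing P^2 by matrix multiplication.
P = [[0.7000, 0.3000], [0.7300, 0.2700]]
After raising P to the power 2:
P^2(0,1) = 0.2910

0.2910
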